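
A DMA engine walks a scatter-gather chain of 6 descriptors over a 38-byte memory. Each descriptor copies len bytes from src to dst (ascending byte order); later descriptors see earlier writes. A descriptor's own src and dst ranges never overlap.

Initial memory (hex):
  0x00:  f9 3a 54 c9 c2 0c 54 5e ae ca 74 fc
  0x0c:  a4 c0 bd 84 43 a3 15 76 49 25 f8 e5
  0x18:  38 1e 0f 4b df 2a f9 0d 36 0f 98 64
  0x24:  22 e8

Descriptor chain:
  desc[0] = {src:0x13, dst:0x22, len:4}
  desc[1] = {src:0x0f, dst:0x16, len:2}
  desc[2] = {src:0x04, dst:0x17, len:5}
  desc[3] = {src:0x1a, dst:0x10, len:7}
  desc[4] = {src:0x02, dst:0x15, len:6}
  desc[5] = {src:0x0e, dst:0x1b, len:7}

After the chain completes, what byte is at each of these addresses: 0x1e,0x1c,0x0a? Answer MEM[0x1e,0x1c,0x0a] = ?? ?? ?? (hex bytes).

MEM[0x1e,0x1c,0x0a] = ae 84 74

  after D0: wrote 4B at 0x22 = 764925f8
  after D1: wrote 2B at 0x16 = 8443
  after D2: wrote 5B at 0x17 = c20c545eae
  after D3: wrote 7B at 0x10 = 5eaedf2af90d36
  after D4: wrote 6B at 0x15 = 54c9c20c545e
  after D5: wrote 7B at 0x1b = bd845eaedf2af9
query mem[0x1e]=0xae, mem[0x1c]=0x84, mem[0x0a]=0x74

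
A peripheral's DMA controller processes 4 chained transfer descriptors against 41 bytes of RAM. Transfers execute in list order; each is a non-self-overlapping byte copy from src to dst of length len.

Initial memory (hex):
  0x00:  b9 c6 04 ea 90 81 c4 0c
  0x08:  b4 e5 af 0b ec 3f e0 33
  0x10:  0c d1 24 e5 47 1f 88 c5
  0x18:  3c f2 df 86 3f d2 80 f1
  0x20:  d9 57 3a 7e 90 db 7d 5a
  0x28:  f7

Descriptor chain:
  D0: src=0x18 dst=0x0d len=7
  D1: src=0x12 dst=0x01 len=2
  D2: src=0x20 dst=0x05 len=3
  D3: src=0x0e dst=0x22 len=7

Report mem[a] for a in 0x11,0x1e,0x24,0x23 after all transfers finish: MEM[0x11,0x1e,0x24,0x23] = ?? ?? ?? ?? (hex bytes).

[0] 0x18->0x0d len=7 : 3c f2 df 86 3f d2 80
[1] 0x12->0x01 len=2 : d2 80
[2] 0x20->0x05 len=3 : d9 57 3a
[3] 0x0e->0x22 len=7 : f2 df 86 3f d2 80 47
query mem[0x11]=0x3f, mem[0x1e]=0x80, mem[0x24]=0x86, mem[0x23]=0xdf

MEM[0x11,0x1e,0x24,0x23] = 3f 80 86 df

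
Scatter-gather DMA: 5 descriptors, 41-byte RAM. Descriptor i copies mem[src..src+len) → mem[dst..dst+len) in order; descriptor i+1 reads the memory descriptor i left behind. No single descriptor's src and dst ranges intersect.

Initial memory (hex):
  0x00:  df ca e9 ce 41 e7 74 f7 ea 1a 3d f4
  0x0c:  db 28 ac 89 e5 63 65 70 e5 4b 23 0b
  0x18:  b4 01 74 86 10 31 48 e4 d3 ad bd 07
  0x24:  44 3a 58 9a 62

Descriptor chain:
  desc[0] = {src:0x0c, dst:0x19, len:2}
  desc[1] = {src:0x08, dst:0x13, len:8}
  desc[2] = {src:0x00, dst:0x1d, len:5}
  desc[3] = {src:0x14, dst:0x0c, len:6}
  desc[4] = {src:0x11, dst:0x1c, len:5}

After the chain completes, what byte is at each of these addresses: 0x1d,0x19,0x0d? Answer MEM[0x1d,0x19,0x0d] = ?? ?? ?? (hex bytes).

  after D0: wrote 2B at 0x19 = db28
  after D1: wrote 8B at 0x13 = ea1a3df4db28ac89
  after D2: wrote 5B at 0x1d = dfcae9ce41
  after D3: wrote 6B at 0x0c = 1a3df4db28ac
  after D4: wrote 5B at 0x1c = ac65ea1a3d
query mem[0x1d]=0x65, mem[0x19]=0xac, mem[0x0d]=0x3d

MEM[0x1d,0x19,0x0d] = 65 ac 3d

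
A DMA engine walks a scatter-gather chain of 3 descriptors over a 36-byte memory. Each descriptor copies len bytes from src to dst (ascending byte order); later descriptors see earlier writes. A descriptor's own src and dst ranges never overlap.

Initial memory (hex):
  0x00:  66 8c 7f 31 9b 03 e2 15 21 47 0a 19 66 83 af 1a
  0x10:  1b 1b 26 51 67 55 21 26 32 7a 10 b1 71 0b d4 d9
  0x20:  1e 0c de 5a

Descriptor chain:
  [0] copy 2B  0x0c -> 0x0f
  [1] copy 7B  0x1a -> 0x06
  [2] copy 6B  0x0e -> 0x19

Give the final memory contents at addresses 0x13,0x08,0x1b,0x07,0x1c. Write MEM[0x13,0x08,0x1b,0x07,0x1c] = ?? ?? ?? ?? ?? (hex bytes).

  after D0: wrote 2B at 0x0f = 6683
  after D1: wrote 7B at 0x06 = 10b1710bd4d91e
  after D2: wrote 6B at 0x19 = af66831b2651
query mem[0x13]=0x51, mem[0x08]=0x71, mem[0x1b]=0x83, mem[0x07]=0xb1, mem[0x1c]=0x1b

MEM[0x13,0x08,0x1b,0x07,0x1c] = 51 71 83 b1 1b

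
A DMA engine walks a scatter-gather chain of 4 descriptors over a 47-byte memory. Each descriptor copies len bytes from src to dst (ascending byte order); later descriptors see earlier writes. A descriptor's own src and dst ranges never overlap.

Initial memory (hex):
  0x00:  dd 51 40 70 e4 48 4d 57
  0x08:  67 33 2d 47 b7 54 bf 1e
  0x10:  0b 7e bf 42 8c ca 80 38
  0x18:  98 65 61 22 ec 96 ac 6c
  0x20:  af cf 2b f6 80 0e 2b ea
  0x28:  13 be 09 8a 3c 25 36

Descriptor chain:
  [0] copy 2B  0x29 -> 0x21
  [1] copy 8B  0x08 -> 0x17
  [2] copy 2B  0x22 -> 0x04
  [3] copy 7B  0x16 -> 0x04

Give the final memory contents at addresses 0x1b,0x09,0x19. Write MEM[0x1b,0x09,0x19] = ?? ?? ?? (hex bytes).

  after D0: wrote 2B at 0x21 = be09
  after D1: wrote 8B at 0x17 = 67332d47b754bf1e
  after D2: wrote 2B at 0x04 = 09f6
  after D3: wrote 7B at 0x04 = 8067332d47b754
query mem[0x1b]=0xb7, mem[0x09]=0xb7, mem[0x19]=0x2d

MEM[0x1b,0x09,0x19] = b7 b7 2d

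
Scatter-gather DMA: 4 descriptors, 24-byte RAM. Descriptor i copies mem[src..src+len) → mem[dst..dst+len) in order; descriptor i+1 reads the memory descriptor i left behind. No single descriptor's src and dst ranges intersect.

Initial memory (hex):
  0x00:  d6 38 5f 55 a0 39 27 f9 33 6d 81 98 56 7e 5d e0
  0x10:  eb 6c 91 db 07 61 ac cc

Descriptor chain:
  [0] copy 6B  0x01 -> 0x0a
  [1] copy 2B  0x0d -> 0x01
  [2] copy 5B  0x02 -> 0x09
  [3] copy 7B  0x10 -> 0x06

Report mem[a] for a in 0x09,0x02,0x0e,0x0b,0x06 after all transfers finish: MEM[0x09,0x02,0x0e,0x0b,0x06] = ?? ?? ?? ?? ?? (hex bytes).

MEM[0x09,0x02,0x0e,0x0b,0x06] = db 39 39 61 eb

[0] 0x01->0x0a len=6 : 38 5f 55 a0 39 27
[1] 0x0d->0x01 len=2 : a0 39
[2] 0x02->0x09 len=5 : 39 55 a0 39 27
[3] 0x10->0x06 len=7 : eb 6c 91 db 07 61 ac
query mem[0x09]=0xdb, mem[0x02]=0x39, mem[0x0e]=0x39, mem[0x0b]=0x61, mem[0x06]=0xeb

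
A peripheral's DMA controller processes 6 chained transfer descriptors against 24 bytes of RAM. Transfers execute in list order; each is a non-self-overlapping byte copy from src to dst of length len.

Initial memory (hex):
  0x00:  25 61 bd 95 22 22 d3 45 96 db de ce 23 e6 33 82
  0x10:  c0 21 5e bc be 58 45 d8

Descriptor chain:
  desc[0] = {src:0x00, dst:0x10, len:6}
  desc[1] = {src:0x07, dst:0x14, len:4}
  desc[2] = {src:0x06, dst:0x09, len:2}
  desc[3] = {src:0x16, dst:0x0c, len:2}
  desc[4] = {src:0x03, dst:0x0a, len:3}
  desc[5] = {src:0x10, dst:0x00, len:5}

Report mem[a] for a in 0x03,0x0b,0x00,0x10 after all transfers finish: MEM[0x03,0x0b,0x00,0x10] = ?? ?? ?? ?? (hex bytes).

MEM[0x03,0x0b,0x00,0x10] = 95 22 25 25

#0 dst[0x10+6] := {0x25,0x61,0xbd,0x95,0x22,0x22}
#1 dst[0x14+4] := {0x45,0x96,0xdb,0xde}
#2 dst[0x09+2] := {0xd3,0x45}
#3 dst[0x0c+2] := {0xdb,0xde}
#4 dst[0x0a+3] := {0x95,0x22,0x22}
#5 dst[0x00+5] := {0x25,0x61,0xbd,0x95,0x45}
query mem[0x03]=0x95, mem[0x0b]=0x22, mem[0x00]=0x25, mem[0x10]=0x25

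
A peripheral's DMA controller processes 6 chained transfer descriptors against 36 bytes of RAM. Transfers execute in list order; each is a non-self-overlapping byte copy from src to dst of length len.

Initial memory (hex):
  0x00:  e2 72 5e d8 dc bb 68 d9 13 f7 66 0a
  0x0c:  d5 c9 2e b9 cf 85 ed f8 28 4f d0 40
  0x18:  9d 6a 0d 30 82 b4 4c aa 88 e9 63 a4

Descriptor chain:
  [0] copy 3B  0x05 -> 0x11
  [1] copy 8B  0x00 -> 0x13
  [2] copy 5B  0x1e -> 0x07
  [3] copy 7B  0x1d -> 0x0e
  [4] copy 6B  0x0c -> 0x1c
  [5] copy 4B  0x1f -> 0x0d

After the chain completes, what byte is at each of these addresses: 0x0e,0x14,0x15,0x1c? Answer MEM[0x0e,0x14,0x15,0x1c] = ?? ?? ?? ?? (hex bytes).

MEM[0x0e,0x14,0x15,0x1c] = aa a4 5e d5

#0 dst[0x11+3] := {0xbb,0x68,0xd9}
#1 dst[0x13+8] := {0xe2,0x72,0x5e,0xd8,0xdc,0xbb,0x68,0xd9}
#2 dst[0x07+5] := {0x4c,0xaa,0x88,0xe9,0x63}
#3 dst[0x0e+7] := {0xb4,0x4c,0xaa,0x88,0xe9,0x63,0xa4}
#4 dst[0x1c+6] := {0xd5,0xc9,0xb4,0x4c,0xaa,0x88}
#5 dst[0x0d+4] := {0x4c,0xaa,0x88,0x63}
query mem[0x0e]=0xaa, mem[0x14]=0xa4, mem[0x15]=0x5e, mem[0x1c]=0xd5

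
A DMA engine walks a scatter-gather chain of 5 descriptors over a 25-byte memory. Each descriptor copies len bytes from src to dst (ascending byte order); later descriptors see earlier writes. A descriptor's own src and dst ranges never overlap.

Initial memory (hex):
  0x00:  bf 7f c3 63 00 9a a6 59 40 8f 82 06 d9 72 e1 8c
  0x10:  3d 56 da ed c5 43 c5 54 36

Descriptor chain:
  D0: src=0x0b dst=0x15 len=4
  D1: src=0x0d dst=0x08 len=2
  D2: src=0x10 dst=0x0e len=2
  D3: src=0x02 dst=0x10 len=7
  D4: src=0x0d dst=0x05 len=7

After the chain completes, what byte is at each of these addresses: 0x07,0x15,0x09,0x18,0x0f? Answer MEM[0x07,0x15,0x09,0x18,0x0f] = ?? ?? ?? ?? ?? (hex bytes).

[0] 0x0b->0x15 len=4 : 06 d9 72 e1
[1] 0x0d->0x08 len=2 : 72 e1
[2] 0x10->0x0e len=2 : 3d 56
[3] 0x02->0x10 len=7 : c3 63 00 9a a6 59 72
[4] 0x0d->0x05 len=7 : 72 3d 56 c3 63 00 9a
query mem[0x07]=0x56, mem[0x15]=0x59, mem[0x09]=0x63, mem[0x18]=0xe1, mem[0x0f]=0x56

MEM[0x07,0x15,0x09,0x18,0x0f] = 56 59 63 e1 56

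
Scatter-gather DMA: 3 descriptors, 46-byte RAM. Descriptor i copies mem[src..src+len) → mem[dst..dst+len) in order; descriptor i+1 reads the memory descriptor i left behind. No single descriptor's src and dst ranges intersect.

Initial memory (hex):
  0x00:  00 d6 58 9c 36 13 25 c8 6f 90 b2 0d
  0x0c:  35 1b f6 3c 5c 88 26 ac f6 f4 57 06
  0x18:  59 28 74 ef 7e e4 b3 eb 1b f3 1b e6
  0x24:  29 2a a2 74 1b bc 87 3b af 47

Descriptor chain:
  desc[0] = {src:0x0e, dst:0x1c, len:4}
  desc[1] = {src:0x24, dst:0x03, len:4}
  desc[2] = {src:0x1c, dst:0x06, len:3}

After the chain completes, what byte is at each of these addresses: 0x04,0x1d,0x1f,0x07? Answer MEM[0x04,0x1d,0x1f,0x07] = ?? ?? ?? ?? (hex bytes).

MEM[0x04,0x1d,0x1f,0x07] = 2a 3c 88 3c

[0] 0x0e->0x1c len=4 : f6 3c 5c 88
[1] 0x24->0x03 len=4 : 29 2a a2 74
[2] 0x1c->0x06 len=3 : f6 3c 5c
query mem[0x04]=0x2a, mem[0x1d]=0x3c, mem[0x1f]=0x88, mem[0x07]=0x3c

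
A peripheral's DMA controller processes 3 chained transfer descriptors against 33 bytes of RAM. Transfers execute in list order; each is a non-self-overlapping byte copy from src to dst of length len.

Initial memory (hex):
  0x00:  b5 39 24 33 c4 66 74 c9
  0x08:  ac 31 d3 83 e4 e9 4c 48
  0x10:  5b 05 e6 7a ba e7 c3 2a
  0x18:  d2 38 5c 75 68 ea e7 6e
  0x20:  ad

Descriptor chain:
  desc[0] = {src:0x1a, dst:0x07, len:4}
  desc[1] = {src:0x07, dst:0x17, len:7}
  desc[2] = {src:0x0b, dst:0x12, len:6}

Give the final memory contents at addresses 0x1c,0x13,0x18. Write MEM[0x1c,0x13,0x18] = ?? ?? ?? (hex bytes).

D0: mem[0x07..0x0a] <- [5c 75 68 ea]
D1: mem[0x17..0x1d] <- [5c 75 68 ea 83 e4 e9]
D2: mem[0x12..0x17] <- [83 e4 e9 4c 48 5b]
query mem[0x1c]=0xe4, mem[0x13]=0xe4, mem[0x18]=0x75

MEM[0x1c,0x13,0x18] = e4 e4 75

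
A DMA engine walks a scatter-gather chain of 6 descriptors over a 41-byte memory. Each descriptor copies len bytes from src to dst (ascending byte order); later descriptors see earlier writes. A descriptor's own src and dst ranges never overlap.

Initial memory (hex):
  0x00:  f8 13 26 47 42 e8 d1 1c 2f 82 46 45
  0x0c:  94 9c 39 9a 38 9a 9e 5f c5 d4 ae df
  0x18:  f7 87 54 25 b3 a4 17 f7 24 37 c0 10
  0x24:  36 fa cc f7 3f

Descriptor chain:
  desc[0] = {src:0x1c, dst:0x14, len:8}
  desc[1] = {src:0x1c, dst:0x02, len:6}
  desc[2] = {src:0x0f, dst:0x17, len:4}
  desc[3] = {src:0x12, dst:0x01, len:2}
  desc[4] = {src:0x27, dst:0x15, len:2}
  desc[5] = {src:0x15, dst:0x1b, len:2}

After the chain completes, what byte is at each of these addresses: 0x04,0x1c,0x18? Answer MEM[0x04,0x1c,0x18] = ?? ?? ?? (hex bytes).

  after D0: wrote 8B at 0x14 = b3a417f72437c010
  after D1: wrote 6B at 0x02 = b3a417f72437
  after D2: wrote 4B at 0x17 = 9a389a9e
  after D3: wrote 2B at 0x01 = 9e5f
  after D4: wrote 2B at 0x15 = f73f
  after D5: wrote 2B at 0x1b = f73f
query mem[0x04]=0x17, mem[0x1c]=0x3f, mem[0x18]=0x38

MEM[0x04,0x1c,0x18] = 17 3f 38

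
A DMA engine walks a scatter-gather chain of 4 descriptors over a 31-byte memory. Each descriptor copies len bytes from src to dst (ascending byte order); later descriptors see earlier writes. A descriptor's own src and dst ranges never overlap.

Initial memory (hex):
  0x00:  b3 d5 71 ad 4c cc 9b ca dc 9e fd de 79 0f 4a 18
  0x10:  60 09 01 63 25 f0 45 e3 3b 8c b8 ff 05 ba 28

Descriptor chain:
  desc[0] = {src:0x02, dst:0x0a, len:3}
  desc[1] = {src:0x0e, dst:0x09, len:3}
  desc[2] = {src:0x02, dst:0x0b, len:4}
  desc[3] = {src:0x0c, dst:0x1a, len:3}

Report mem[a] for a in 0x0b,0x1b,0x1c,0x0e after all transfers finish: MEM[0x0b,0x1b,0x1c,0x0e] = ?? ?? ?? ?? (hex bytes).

#0 dst[0x0a+3] := {0x71,0xad,0x4c}
#1 dst[0x09+3] := {0x4a,0x18,0x60}
#2 dst[0x0b+4] := {0x71,0xad,0x4c,0xcc}
#3 dst[0x1a+3] := {0xad,0x4c,0xcc}
query mem[0x0b]=0x71, mem[0x1b]=0x4c, mem[0x1c]=0xcc, mem[0x0e]=0xcc

MEM[0x0b,0x1b,0x1c,0x0e] = 71 4c cc cc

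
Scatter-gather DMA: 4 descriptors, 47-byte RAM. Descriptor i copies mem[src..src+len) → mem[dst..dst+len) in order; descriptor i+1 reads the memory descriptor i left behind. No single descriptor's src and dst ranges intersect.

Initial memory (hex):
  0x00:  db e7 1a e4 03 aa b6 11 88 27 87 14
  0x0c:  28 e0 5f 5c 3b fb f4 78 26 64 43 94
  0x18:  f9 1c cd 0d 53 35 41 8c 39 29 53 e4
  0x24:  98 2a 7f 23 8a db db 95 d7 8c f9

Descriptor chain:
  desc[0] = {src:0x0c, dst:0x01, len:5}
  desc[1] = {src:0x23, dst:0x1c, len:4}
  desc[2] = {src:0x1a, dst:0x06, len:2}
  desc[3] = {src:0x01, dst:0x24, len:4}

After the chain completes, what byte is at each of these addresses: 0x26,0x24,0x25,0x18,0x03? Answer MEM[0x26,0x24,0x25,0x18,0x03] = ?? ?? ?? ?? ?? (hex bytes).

[0] 0x0c->0x01 len=5 : 28 e0 5f 5c 3b
[1] 0x23->0x1c len=4 : e4 98 2a 7f
[2] 0x1a->0x06 len=2 : cd 0d
[3] 0x01->0x24 len=4 : 28 e0 5f 5c
query mem[0x26]=0x5f, mem[0x24]=0x28, mem[0x25]=0xe0, mem[0x18]=0xf9, mem[0x03]=0x5f

MEM[0x26,0x24,0x25,0x18,0x03] = 5f 28 e0 f9 5f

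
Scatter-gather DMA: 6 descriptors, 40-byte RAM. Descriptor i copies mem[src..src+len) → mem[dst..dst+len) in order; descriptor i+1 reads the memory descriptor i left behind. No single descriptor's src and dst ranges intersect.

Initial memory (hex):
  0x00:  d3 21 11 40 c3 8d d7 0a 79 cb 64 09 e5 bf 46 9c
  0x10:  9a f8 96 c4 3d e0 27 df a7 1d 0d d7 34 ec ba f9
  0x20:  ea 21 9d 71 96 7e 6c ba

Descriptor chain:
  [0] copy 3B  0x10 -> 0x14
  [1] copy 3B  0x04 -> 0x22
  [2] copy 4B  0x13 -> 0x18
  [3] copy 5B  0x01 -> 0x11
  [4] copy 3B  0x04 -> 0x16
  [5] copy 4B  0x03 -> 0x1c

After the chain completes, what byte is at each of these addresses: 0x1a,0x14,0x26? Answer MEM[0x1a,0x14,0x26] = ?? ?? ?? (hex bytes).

[0] 0x10->0x14 len=3 : 9a f8 96
[1] 0x04->0x22 len=3 : c3 8d d7
[2] 0x13->0x18 len=4 : c4 9a f8 96
[3] 0x01->0x11 len=5 : 21 11 40 c3 8d
[4] 0x04->0x16 len=3 : c3 8d d7
[5] 0x03->0x1c len=4 : 40 c3 8d d7
query mem[0x1a]=0xf8, mem[0x14]=0xc3, mem[0x26]=0x6c

MEM[0x1a,0x14,0x26] = f8 c3 6c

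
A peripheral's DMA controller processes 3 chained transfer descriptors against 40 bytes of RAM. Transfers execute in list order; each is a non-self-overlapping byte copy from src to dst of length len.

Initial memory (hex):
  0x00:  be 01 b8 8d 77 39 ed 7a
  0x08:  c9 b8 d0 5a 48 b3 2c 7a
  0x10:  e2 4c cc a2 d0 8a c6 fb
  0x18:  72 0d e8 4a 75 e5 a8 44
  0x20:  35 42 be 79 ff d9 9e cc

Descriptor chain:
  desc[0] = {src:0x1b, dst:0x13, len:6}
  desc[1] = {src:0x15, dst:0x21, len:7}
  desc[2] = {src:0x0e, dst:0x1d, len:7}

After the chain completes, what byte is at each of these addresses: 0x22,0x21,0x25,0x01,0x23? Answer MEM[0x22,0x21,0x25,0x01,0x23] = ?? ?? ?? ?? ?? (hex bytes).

MEM[0x22,0x21,0x25,0x01,0x23] = 4a cc 0d 01 75

#0 dst[0x13+6] := {0x4a,0x75,0xe5,0xa8,0x44,0x35}
#1 dst[0x21+7] := {0xe5,0xa8,0x44,0x35,0x0d,0xe8,0x4a}
#2 dst[0x1d+7] := {0x2c,0x7a,0xe2,0x4c,0xcc,0x4a,0x75}
query mem[0x22]=0x4a, mem[0x21]=0xcc, mem[0x25]=0x0d, mem[0x01]=0x01, mem[0x23]=0x75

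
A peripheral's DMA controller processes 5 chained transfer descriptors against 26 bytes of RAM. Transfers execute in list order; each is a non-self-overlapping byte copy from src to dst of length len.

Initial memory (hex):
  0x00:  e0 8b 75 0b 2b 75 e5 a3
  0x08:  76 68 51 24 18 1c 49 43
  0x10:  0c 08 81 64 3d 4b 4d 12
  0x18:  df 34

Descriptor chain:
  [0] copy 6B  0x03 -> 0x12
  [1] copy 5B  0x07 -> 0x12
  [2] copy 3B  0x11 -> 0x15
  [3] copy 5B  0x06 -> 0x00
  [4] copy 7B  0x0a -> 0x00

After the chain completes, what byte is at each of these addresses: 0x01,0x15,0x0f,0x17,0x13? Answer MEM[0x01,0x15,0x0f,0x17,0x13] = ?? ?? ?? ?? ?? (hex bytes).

  after D0: wrote 6B at 0x12 = 0b2b75e5a376
  after D1: wrote 5B at 0x12 = a376685124
  after D2: wrote 3B at 0x15 = 08a376
  after D3: wrote 5B at 0x00 = e5a3766851
  after D4: wrote 7B at 0x00 = 5124181c49430c
query mem[0x01]=0x24, mem[0x15]=0x08, mem[0x0f]=0x43, mem[0x17]=0x76, mem[0x13]=0x76

MEM[0x01,0x15,0x0f,0x17,0x13] = 24 08 43 76 76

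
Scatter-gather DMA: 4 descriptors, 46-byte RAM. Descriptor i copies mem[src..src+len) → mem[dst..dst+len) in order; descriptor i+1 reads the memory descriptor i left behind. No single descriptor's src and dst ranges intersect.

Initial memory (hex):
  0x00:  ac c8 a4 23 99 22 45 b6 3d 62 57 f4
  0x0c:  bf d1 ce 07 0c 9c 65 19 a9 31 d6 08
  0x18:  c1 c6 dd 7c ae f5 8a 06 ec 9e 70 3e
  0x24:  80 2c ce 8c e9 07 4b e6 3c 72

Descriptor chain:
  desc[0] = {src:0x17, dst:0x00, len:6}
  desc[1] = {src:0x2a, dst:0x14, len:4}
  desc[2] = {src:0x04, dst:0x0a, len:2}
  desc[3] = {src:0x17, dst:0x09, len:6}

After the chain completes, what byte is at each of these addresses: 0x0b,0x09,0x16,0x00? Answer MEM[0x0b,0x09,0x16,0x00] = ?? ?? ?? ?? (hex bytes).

MEM[0x0b,0x09,0x16,0x00] = c6 72 3c 08

D0: mem[0x00..0x05] <- [08 c1 c6 dd 7c ae]
D1: mem[0x14..0x17] <- [4b e6 3c 72]
D2: mem[0x0a..0x0b] <- [7c ae]
D3: mem[0x09..0x0e] <- [72 c1 c6 dd 7c ae]
query mem[0x0b]=0xc6, mem[0x09]=0x72, mem[0x16]=0x3c, mem[0x00]=0x08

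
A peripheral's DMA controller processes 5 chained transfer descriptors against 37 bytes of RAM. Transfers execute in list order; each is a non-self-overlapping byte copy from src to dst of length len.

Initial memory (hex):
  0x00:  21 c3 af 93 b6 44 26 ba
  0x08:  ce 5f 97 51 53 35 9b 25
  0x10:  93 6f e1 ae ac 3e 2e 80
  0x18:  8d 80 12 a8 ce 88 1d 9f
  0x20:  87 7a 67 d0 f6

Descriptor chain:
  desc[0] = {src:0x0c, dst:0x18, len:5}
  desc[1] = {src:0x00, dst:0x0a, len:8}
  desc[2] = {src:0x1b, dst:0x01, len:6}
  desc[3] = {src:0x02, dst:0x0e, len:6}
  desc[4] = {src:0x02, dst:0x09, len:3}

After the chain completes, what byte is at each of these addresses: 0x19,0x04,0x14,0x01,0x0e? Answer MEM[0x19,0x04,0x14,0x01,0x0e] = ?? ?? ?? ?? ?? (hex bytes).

MEM[0x19,0x04,0x14,0x01,0x0e] = 35 1d ac 25 93

#0 dst[0x18+5] := {0x53,0x35,0x9b,0x25,0x93}
#1 dst[0x0a+8] := {0x21,0xc3,0xaf,0x93,0xb6,0x44,0x26,0xba}
#2 dst[0x01+6] := {0x25,0x93,0x88,0x1d,0x9f,0x87}
#3 dst[0x0e+6] := {0x93,0x88,0x1d,0x9f,0x87,0xba}
#4 dst[0x09+3] := {0x93,0x88,0x1d}
query mem[0x19]=0x35, mem[0x04]=0x1d, mem[0x14]=0xac, mem[0x01]=0x25, mem[0x0e]=0x93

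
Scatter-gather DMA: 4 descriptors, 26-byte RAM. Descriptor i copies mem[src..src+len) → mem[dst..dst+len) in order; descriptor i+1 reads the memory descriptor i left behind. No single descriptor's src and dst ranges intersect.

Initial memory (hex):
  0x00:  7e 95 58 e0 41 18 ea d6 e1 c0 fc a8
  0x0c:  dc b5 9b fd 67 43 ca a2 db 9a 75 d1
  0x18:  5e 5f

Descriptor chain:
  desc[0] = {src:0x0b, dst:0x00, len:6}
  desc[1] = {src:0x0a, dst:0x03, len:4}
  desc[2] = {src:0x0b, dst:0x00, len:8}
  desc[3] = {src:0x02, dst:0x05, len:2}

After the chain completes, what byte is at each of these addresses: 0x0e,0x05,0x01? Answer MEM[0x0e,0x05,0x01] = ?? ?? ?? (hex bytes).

  after D0: wrote 6B at 0x00 = a8dcb59bfd67
  after D1: wrote 4B at 0x03 = fca8dcb5
  after D2: wrote 8B at 0x00 = a8dcb59bfd6743ca
  after D3: wrote 2B at 0x05 = b59b
query mem[0x0e]=0x9b, mem[0x05]=0xb5, mem[0x01]=0xdc

MEM[0x0e,0x05,0x01] = 9b b5 dc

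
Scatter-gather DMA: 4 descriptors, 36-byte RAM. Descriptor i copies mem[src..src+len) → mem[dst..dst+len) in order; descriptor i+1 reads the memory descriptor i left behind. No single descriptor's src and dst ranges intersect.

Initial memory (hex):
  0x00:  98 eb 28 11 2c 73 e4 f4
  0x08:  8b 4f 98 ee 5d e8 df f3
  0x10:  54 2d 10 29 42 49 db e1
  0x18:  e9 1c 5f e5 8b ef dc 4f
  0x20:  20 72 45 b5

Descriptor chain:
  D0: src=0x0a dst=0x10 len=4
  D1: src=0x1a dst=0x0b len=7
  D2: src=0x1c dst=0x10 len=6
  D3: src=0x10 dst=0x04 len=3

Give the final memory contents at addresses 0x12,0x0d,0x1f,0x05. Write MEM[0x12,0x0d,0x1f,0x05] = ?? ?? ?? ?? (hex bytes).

[0] 0x0a->0x10 len=4 : 98 ee 5d e8
[1] 0x1a->0x0b len=7 : 5f e5 8b ef dc 4f 20
[2] 0x1c->0x10 len=6 : 8b ef dc 4f 20 72
[3] 0x10->0x04 len=3 : 8b ef dc
query mem[0x12]=0xdc, mem[0x0d]=0x8b, mem[0x1f]=0x4f, mem[0x05]=0xef

MEM[0x12,0x0d,0x1f,0x05] = dc 8b 4f ef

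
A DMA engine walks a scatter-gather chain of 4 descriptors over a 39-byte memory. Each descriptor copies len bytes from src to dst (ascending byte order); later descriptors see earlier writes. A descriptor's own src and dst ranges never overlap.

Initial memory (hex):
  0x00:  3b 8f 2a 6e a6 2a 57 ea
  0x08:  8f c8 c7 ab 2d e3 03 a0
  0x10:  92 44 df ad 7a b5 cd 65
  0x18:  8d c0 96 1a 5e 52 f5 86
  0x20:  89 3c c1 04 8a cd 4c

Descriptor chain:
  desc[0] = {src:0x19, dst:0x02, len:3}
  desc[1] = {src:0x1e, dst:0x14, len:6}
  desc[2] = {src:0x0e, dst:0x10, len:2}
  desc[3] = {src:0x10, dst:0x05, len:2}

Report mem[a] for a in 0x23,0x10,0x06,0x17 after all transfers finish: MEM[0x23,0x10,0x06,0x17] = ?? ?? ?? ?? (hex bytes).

MEM[0x23,0x10,0x06,0x17] = 04 03 a0 3c

#0 dst[0x02+3] := {0xc0,0x96,0x1a}
#1 dst[0x14+6] := {0xf5,0x86,0x89,0x3c,0xc1,0x04}
#2 dst[0x10+2] := {0x03,0xa0}
#3 dst[0x05+2] := {0x03,0xa0}
query mem[0x23]=0x04, mem[0x10]=0x03, mem[0x06]=0xa0, mem[0x17]=0x3c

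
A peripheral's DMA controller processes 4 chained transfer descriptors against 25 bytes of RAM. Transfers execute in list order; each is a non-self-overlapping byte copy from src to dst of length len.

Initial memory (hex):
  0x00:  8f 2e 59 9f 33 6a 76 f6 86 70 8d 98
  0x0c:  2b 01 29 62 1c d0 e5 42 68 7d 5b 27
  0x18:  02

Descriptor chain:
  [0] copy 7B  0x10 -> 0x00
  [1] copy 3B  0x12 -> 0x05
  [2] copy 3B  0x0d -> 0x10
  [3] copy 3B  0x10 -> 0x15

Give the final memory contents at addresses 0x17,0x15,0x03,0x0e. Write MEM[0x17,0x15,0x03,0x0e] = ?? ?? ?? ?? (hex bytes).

MEM[0x17,0x15,0x03,0x0e] = 62 01 42 29

  after D0: wrote 7B at 0x00 = 1cd0e542687d5b
  after D1: wrote 3B at 0x05 = e54268
  after D2: wrote 3B at 0x10 = 012962
  after D3: wrote 3B at 0x15 = 012962
query mem[0x17]=0x62, mem[0x15]=0x01, mem[0x03]=0x42, mem[0x0e]=0x29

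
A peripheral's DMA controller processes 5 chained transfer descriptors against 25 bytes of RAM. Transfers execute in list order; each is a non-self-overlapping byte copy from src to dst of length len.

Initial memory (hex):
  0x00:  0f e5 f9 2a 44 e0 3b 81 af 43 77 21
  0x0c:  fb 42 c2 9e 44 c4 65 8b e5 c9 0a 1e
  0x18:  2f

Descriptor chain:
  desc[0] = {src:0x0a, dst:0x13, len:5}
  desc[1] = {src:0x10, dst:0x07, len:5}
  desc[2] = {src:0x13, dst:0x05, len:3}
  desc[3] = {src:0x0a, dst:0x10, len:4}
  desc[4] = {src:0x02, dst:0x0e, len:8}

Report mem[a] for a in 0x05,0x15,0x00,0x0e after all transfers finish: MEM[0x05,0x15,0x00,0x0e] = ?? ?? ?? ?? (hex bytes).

MEM[0x05,0x15,0x00,0x0e] = 77 65 0f f9

#0 dst[0x13+5] := {0x77,0x21,0xfb,0x42,0xc2}
#1 dst[0x07+5] := {0x44,0xc4,0x65,0x77,0x21}
#2 dst[0x05+3] := {0x77,0x21,0xfb}
#3 dst[0x10+4] := {0x77,0x21,0xfb,0x42}
#4 dst[0x0e+8] := {0xf9,0x2a,0x44,0x77,0x21,0xfb,0xc4,0x65}
query mem[0x05]=0x77, mem[0x15]=0x65, mem[0x00]=0x0f, mem[0x0e]=0xf9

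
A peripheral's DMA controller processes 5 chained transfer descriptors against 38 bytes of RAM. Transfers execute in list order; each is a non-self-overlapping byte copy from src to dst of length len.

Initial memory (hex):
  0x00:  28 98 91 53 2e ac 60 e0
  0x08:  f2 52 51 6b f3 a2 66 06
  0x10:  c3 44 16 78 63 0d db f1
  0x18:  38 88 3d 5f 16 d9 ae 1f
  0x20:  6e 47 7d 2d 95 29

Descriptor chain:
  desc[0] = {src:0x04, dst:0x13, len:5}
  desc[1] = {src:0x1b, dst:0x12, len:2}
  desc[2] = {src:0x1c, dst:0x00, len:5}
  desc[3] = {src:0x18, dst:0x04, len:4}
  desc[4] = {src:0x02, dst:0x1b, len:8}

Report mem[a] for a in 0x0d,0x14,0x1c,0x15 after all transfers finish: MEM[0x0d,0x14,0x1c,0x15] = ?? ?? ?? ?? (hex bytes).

MEM[0x0d,0x14,0x1c,0x15] = a2 ac 1f 60

D0: mem[0x13..0x17] <- [2e ac 60 e0 f2]
D1: mem[0x12..0x13] <- [5f 16]
D2: mem[0x00..0x04] <- [16 d9 ae 1f 6e]
D3: mem[0x04..0x07] <- [38 88 3d 5f]
D4: mem[0x1b..0x22] <- [ae 1f 38 88 3d 5f f2 52]
query mem[0x0d]=0xa2, mem[0x14]=0xac, mem[0x1c]=0x1f, mem[0x15]=0x60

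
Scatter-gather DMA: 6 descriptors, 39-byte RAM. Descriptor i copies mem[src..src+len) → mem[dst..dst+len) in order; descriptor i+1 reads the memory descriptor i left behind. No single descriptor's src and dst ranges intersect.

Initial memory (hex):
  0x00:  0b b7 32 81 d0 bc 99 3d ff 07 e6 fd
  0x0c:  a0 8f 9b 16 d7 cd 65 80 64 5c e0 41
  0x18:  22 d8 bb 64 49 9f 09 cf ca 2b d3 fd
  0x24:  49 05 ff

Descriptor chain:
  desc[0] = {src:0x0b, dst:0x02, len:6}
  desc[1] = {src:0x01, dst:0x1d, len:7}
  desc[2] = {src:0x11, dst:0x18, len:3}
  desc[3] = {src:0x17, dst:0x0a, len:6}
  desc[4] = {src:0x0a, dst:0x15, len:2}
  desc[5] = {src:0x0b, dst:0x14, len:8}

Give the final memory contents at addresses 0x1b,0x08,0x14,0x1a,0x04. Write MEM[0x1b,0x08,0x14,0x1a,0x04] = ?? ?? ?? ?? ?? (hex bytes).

MEM[0x1b,0x08,0x14,0x1a,0x04] = 65 ff cd cd 8f

[0] 0x0b->0x02 len=6 : fd a0 8f 9b 16 d7
[1] 0x01->0x1d len=7 : b7 fd a0 8f 9b 16 d7
[2] 0x11->0x18 len=3 : cd 65 80
[3] 0x17->0x0a len=6 : 41 cd 65 80 64 49
[4] 0x0a->0x15 len=2 : 41 cd
[5] 0x0b->0x14 len=8 : cd 65 80 64 49 d7 cd 65
query mem[0x1b]=0x65, mem[0x08]=0xff, mem[0x14]=0xcd, mem[0x1a]=0xcd, mem[0x04]=0x8f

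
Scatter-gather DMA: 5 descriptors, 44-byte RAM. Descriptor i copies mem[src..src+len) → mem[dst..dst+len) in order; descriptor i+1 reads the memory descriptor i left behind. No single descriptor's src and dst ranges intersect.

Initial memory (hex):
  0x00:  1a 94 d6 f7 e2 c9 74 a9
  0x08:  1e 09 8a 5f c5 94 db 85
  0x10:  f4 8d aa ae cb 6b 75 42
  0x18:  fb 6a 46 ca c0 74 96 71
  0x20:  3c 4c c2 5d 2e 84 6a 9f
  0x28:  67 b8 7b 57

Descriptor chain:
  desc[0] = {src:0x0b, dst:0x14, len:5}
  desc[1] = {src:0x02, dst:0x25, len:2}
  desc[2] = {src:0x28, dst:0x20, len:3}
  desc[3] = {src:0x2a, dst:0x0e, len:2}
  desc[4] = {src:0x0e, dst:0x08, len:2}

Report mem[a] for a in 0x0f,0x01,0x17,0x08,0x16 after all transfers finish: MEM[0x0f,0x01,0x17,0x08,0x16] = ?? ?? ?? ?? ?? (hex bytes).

MEM[0x0f,0x01,0x17,0x08,0x16] = 57 94 db 7b 94

  after D0: wrote 5B at 0x14 = 5fc594db85
  after D1: wrote 2B at 0x25 = d6f7
  after D2: wrote 3B at 0x20 = 67b87b
  after D3: wrote 2B at 0x0e = 7b57
  after D4: wrote 2B at 0x08 = 7b57
query mem[0x0f]=0x57, mem[0x01]=0x94, mem[0x17]=0xdb, mem[0x08]=0x7b, mem[0x16]=0x94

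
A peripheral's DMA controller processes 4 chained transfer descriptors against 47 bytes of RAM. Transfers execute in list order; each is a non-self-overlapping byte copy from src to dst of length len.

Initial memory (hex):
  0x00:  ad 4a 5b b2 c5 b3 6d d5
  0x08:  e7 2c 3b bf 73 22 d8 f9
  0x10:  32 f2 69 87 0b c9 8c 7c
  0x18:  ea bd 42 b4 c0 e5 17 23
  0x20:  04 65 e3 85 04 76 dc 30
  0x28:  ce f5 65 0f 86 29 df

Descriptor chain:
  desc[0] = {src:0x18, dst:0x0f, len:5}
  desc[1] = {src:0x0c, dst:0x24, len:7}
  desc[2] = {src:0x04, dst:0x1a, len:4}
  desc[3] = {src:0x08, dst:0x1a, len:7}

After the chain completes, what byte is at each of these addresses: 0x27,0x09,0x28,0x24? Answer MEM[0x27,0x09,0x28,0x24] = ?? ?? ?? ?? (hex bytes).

#0 dst[0x0f+5] := {0xea,0xbd,0x42,0xb4,0xc0}
#1 dst[0x24+7] := {0x73,0x22,0xd8,0xea,0xbd,0x42,0xb4}
#2 dst[0x1a+4] := {0xc5,0xb3,0x6d,0xd5}
#3 dst[0x1a+7] := {0xe7,0x2c,0x3b,0xbf,0x73,0x22,0xd8}
query mem[0x27]=0xea, mem[0x09]=0x2c, mem[0x28]=0xbd, mem[0x24]=0x73

MEM[0x27,0x09,0x28,0x24] = ea 2c bd 73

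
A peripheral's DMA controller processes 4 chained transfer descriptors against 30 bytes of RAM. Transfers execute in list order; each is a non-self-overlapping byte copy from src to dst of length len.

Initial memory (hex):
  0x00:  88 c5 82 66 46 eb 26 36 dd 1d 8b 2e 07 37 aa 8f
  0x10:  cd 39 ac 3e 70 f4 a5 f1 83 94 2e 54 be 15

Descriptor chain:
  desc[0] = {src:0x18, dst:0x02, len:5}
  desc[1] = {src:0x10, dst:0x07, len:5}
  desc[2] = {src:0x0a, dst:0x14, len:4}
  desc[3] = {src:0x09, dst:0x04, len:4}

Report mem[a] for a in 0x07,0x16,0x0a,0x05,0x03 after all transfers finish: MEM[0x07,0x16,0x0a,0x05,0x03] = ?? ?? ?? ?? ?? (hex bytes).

MEM[0x07,0x16,0x0a,0x05,0x03] = 07 07 3e 3e 94

#0 dst[0x02+5] := {0x83,0x94,0x2e,0x54,0xbe}
#1 dst[0x07+5] := {0xcd,0x39,0xac,0x3e,0x70}
#2 dst[0x14+4] := {0x3e,0x70,0x07,0x37}
#3 dst[0x04+4] := {0xac,0x3e,0x70,0x07}
query mem[0x07]=0x07, mem[0x16]=0x07, mem[0x0a]=0x3e, mem[0x05]=0x3e, mem[0x03]=0x94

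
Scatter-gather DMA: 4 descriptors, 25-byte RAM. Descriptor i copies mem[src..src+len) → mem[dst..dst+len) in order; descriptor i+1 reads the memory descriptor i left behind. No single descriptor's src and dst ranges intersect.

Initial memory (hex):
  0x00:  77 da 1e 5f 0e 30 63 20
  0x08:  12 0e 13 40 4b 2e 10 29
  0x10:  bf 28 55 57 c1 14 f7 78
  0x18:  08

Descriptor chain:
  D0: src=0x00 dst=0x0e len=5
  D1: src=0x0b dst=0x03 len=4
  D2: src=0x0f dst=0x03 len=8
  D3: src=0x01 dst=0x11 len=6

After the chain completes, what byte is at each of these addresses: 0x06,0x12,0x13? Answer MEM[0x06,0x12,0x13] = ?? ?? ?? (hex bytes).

D0: mem[0x0e..0x12] <- [77 da 1e 5f 0e]
D1: mem[0x03..0x06] <- [40 4b 2e 77]
D2: mem[0x03..0x0a] <- [da 1e 5f 0e 57 c1 14 f7]
D3: mem[0x11..0x16] <- [da 1e da 1e 5f 0e]
query mem[0x06]=0x0e, mem[0x12]=0x1e, mem[0x13]=0xda

MEM[0x06,0x12,0x13] = 0e 1e da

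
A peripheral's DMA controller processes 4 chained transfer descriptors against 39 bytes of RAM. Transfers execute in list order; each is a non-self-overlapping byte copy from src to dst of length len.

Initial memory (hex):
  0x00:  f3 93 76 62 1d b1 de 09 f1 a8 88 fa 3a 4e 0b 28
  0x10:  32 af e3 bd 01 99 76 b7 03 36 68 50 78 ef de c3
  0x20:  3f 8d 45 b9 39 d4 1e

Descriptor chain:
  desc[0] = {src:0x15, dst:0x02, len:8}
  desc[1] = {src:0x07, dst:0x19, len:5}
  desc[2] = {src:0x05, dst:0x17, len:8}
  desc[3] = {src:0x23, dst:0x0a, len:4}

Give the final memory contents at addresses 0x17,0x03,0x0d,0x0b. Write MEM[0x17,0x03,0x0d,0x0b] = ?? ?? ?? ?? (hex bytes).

MEM[0x17,0x03,0x0d,0x0b] = 03 76 1e 39

D0: mem[0x02..0x09] <- [99 76 b7 03 36 68 50 78]
D1: mem[0x19..0x1d] <- [68 50 78 88 fa]
D2: mem[0x17..0x1e] <- [03 36 68 50 78 88 fa 3a]
D3: mem[0x0a..0x0d] <- [b9 39 d4 1e]
query mem[0x17]=0x03, mem[0x03]=0x76, mem[0x0d]=0x1e, mem[0x0b]=0x39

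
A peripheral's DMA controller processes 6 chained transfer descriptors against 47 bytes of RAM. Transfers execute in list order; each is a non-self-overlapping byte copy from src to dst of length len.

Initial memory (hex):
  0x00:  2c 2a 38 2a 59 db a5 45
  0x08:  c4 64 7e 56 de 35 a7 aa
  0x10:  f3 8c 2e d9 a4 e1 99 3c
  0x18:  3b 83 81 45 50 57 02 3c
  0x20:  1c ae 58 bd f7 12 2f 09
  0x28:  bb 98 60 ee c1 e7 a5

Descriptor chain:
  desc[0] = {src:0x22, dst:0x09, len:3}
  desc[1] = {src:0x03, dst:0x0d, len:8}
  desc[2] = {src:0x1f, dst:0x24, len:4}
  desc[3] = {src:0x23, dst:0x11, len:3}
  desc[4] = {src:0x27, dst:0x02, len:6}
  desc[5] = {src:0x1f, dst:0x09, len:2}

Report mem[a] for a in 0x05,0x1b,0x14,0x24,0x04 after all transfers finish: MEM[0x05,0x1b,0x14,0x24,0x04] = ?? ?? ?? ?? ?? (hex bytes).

D0: mem[0x09..0x0b] <- [58 bd f7]
D1: mem[0x0d..0x14] <- [2a 59 db a5 45 c4 58 bd]
D2: mem[0x24..0x27] <- [3c 1c ae 58]
D3: mem[0x11..0x13] <- [bd 3c 1c]
D4: mem[0x02..0x07] <- [58 bb 98 60 ee c1]
D5: mem[0x09..0x0a] <- [3c 1c]
query mem[0x05]=0x60, mem[0x1b]=0x45, mem[0x14]=0xbd, mem[0x24]=0x3c, mem[0x04]=0x98

MEM[0x05,0x1b,0x14,0x24,0x04] = 60 45 bd 3c 98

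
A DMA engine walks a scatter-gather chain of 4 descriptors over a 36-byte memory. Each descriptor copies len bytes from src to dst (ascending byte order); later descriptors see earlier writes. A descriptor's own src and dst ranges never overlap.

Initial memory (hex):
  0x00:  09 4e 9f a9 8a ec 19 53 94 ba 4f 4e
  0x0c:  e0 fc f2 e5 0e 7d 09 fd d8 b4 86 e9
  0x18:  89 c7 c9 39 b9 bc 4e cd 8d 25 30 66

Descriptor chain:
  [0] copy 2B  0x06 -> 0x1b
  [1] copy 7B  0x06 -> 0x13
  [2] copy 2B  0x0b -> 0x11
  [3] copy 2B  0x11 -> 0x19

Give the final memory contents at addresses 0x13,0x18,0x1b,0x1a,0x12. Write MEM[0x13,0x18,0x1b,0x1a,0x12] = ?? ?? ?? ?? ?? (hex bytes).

MEM[0x13,0x18,0x1b,0x1a,0x12] = 19 4e 19 e0 e0

D0: mem[0x1b..0x1c] <- [19 53]
D1: mem[0x13..0x19] <- [19 53 94 ba 4f 4e e0]
D2: mem[0x11..0x12] <- [4e e0]
D3: mem[0x19..0x1a] <- [4e e0]
query mem[0x13]=0x19, mem[0x18]=0x4e, mem[0x1b]=0x19, mem[0x1a]=0xe0, mem[0x12]=0xe0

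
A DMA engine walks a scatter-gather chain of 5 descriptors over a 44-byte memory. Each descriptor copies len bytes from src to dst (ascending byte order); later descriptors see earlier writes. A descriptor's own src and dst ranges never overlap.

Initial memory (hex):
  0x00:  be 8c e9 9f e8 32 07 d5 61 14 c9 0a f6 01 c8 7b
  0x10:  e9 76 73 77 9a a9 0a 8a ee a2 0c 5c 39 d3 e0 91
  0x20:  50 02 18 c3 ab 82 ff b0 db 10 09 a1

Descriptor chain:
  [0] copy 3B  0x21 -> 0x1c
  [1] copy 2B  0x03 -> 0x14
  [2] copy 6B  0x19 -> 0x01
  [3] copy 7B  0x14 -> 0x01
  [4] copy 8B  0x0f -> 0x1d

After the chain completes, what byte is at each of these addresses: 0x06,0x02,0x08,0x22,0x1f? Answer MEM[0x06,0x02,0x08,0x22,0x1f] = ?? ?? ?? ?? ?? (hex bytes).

#0 dst[0x1c+3] := {0x02,0x18,0xc3}
#1 dst[0x14+2] := {0x9f,0xe8}
#2 dst[0x01+6] := {0xa2,0x0c,0x5c,0x02,0x18,0xc3}
#3 dst[0x01+7] := {0x9f,0xe8,0x0a,0x8a,0xee,0xa2,0x0c}
#4 dst[0x1d+8] := {0x7b,0xe9,0x76,0x73,0x77,0x9f,0xe8,0x0a}
query mem[0x06]=0xa2, mem[0x02]=0xe8, mem[0x08]=0x61, mem[0x22]=0x9f, mem[0x1f]=0x76

MEM[0x06,0x02,0x08,0x22,0x1f] = a2 e8 61 9f 76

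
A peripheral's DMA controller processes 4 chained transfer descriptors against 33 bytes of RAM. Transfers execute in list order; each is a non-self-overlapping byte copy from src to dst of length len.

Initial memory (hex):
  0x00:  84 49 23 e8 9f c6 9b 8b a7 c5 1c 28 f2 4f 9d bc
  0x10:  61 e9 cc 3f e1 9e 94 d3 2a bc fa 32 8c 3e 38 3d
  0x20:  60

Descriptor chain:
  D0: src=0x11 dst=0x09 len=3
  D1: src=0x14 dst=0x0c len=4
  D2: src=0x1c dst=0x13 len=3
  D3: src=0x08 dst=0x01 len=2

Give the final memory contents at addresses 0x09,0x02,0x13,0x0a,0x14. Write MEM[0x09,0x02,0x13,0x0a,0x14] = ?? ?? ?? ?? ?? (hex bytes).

  after D0: wrote 3B at 0x09 = e9cc3f
  after D1: wrote 4B at 0x0c = e19e94d3
  after D2: wrote 3B at 0x13 = 8c3e38
  after D3: wrote 2B at 0x01 = a7e9
query mem[0x09]=0xe9, mem[0x02]=0xe9, mem[0x13]=0x8c, mem[0x0a]=0xcc, mem[0x14]=0x3e

MEM[0x09,0x02,0x13,0x0a,0x14] = e9 e9 8c cc 3e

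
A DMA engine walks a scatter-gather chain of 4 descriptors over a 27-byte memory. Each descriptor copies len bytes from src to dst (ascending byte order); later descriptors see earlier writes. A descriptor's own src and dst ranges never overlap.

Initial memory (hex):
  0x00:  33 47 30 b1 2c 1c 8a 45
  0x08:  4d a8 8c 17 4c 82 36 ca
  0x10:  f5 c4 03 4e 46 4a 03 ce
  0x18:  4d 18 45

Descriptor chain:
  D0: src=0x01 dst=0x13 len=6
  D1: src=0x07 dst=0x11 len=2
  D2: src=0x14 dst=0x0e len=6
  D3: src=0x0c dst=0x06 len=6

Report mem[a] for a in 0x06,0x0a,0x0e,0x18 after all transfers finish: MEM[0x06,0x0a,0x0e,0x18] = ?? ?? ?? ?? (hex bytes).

[0] 0x01->0x13 len=6 : 47 30 b1 2c 1c 8a
[1] 0x07->0x11 len=2 : 45 4d
[2] 0x14->0x0e len=6 : 30 b1 2c 1c 8a 18
[3] 0x0c->0x06 len=6 : 4c 82 30 b1 2c 1c
query mem[0x06]=0x4c, mem[0x0a]=0x2c, mem[0x0e]=0x30, mem[0x18]=0x8a

MEM[0x06,0x0a,0x0e,0x18] = 4c 2c 30 8a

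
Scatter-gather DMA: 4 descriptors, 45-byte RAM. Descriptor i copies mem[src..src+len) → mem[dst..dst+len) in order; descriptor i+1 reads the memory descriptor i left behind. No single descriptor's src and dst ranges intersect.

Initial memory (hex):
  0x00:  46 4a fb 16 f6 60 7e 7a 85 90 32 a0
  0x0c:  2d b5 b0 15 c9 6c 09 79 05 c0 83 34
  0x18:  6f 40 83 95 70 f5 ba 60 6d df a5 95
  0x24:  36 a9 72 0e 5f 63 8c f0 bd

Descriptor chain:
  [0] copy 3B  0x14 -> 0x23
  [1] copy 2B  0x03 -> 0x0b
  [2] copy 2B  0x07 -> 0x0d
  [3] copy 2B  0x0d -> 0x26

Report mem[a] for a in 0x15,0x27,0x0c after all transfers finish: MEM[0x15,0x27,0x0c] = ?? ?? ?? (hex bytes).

[0] 0x14->0x23 len=3 : 05 c0 83
[1] 0x03->0x0b len=2 : 16 f6
[2] 0x07->0x0d len=2 : 7a 85
[3] 0x0d->0x26 len=2 : 7a 85
query mem[0x15]=0xc0, mem[0x27]=0x85, mem[0x0c]=0xf6

MEM[0x15,0x27,0x0c] = c0 85 f6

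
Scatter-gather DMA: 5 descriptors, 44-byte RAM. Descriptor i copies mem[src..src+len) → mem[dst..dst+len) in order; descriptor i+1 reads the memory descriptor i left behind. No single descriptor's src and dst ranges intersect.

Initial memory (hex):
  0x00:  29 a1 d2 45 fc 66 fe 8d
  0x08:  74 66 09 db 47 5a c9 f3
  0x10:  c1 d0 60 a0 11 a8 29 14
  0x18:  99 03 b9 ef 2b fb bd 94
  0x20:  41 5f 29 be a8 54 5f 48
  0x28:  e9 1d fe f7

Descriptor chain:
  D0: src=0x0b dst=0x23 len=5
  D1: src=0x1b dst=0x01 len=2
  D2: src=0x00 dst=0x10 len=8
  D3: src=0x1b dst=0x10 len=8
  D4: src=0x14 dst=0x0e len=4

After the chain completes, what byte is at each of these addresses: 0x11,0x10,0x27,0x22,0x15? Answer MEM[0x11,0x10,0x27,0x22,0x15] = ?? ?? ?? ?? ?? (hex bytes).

MEM[0x11,0x10,0x27,0x22,0x15] = 29 5f f3 29 41

#0 dst[0x23+5] := {0xdb,0x47,0x5a,0xc9,0xf3}
#1 dst[0x01+2] := {0xef,0x2b}
#2 dst[0x10+8] := {0x29,0xef,0x2b,0x45,0xfc,0x66,0xfe,0x8d}
#3 dst[0x10+8] := {0xef,0x2b,0xfb,0xbd,0x94,0x41,0x5f,0x29}
#4 dst[0x0e+4] := {0x94,0x41,0x5f,0x29}
query mem[0x11]=0x29, mem[0x10]=0x5f, mem[0x27]=0xf3, mem[0x22]=0x29, mem[0x15]=0x41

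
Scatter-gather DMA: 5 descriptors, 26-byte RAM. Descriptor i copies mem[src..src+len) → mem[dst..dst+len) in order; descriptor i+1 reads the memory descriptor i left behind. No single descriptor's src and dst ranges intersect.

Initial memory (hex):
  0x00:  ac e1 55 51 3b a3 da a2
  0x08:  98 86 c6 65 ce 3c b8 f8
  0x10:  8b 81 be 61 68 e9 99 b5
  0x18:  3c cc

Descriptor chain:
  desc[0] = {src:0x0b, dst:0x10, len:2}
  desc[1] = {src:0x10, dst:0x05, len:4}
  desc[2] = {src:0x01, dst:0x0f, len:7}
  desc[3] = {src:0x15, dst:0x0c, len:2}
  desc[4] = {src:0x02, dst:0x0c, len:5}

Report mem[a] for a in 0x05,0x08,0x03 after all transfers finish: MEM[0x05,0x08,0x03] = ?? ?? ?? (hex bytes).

[0] 0x0b->0x10 len=2 : 65 ce
[1] 0x10->0x05 len=4 : 65 ce be 61
[2] 0x01->0x0f len=7 : e1 55 51 3b 65 ce be
[3] 0x15->0x0c len=2 : be 99
[4] 0x02->0x0c len=5 : 55 51 3b 65 ce
query mem[0x05]=0x65, mem[0x08]=0x61, mem[0x03]=0x51

MEM[0x05,0x08,0x03] = 65 61 51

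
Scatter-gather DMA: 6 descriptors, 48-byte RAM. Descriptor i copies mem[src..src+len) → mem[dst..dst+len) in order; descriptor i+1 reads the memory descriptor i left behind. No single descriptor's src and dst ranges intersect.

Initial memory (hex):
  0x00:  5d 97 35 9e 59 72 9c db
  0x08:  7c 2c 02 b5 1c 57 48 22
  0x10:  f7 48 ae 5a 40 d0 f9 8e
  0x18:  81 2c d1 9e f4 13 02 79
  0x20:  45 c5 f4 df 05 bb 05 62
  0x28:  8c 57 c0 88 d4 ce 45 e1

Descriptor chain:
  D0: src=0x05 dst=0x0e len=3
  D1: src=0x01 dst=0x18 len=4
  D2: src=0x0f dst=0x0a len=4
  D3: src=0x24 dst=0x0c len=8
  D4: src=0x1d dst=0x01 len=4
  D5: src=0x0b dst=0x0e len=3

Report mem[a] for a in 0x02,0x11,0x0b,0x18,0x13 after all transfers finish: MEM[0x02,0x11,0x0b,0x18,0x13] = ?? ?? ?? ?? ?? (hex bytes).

[0] 0x05->0x0e len=3 : 72 9c db
[1] 0x01->0x18 len=4 : 97 35 9e 59
[2] 0x0f->0x0a len=4 : 9c db 48 ae
[3] 0x24->0x0c len=8 : 05 bb 05 62 8c 57 c0 88
[4] 0x1d->0x01 len=4 : 13 02 79 45
[5] 0x0b->0x0e len=3 : db 05 bb
query mem[0x02]=0x02, mem[0x11]=0x57, mem[0x0b]=0xdb, mem[0x18]=0x97, mem[0x13]=0x88

MEM[0x02,0x11,0x0b,0x18,0x13] = 02 57 db 97 88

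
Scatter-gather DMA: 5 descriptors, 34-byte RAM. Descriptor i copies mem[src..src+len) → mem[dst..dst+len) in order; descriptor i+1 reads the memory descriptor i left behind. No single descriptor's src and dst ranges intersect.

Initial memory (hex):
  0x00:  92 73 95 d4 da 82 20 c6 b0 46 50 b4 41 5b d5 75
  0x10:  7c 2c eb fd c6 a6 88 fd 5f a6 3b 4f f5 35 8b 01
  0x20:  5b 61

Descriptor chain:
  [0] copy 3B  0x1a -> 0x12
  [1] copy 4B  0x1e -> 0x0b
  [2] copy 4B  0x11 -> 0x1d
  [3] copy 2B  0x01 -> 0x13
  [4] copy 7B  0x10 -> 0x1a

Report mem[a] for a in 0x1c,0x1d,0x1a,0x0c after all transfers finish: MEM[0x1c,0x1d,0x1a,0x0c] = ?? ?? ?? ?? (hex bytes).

  after D0: wrote 3B at 0x12 = 3b4ff5
  after D1: wrote 4B at 0x0b = 8b015b61
  after D2: wrote 4B at 0x1d = 2c3b4ff5
  after D3: wrote 2B at 0x13 = 7395
  after D4: wrote 7B at 0x1a = 7c2c3b7395a688
query mem[0x1c]=0x3b, mem[0x1d]=0x73, mem[0x1a]=0x7c, mem[0x0c]=0x01

MEM[0x1c,0x1d,0x1a,0x0c] = 3b 73 7c 01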